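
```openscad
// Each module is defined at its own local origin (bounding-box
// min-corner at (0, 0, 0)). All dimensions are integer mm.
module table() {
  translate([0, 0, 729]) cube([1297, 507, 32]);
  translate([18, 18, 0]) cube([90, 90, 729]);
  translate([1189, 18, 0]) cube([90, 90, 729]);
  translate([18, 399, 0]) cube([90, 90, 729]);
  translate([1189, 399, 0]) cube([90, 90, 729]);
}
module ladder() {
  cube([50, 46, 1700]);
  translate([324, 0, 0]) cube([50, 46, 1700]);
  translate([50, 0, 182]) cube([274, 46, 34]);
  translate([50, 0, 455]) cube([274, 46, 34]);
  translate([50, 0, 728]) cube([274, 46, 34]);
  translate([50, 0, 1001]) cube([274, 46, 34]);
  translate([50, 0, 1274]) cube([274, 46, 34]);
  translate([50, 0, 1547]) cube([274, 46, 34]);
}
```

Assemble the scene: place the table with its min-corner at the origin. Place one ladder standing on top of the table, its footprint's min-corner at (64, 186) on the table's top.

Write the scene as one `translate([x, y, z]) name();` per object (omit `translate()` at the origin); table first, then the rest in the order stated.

table();
translate([64, 186, 761]) ladder();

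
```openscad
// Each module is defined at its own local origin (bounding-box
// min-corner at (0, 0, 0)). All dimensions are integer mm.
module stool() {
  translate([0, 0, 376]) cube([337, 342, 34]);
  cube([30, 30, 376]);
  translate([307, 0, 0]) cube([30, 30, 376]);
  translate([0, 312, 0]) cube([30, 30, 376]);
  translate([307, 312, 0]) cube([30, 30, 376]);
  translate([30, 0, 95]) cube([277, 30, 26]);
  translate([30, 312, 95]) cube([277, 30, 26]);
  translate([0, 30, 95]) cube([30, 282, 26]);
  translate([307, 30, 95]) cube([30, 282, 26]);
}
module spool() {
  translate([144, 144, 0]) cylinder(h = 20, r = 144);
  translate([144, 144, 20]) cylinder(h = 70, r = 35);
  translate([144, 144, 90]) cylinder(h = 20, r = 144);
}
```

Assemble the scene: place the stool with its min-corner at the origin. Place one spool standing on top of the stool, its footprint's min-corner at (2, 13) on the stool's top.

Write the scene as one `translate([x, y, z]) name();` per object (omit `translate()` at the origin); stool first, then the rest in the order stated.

stool();
translate([2, 13, 410]) spool();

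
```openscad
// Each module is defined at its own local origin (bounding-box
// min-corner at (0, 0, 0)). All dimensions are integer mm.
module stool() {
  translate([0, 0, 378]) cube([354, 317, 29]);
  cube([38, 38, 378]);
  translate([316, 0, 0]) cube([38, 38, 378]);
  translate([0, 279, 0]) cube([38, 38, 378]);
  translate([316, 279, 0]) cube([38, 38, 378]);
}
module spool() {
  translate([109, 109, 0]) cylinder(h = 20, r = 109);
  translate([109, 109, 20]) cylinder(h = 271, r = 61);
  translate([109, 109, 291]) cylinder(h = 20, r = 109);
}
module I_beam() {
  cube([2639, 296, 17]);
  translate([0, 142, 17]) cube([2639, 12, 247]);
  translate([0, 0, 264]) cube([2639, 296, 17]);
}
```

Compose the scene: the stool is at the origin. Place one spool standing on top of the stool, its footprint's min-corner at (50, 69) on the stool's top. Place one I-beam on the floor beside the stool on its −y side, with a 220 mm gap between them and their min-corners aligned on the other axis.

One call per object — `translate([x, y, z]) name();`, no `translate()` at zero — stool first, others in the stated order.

stool();
translate([50, 69, 407]) spool();
translate([0, -516, 0]) I_beam();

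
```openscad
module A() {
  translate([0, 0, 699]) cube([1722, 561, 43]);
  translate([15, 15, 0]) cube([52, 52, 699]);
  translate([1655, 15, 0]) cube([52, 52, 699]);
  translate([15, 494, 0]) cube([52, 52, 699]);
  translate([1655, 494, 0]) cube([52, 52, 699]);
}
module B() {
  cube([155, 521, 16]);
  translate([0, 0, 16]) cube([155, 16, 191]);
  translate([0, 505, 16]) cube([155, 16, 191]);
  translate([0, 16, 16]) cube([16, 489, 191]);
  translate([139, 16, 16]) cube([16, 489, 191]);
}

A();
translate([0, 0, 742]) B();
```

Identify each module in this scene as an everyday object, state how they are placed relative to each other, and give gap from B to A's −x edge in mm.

A is a table. B is an open box. The open box is on top of the table. The gap from the open box to the table's −x edge is 0 mm.

The open box's min-x is at 0; the table's min-x is 0; gap = 0 mm.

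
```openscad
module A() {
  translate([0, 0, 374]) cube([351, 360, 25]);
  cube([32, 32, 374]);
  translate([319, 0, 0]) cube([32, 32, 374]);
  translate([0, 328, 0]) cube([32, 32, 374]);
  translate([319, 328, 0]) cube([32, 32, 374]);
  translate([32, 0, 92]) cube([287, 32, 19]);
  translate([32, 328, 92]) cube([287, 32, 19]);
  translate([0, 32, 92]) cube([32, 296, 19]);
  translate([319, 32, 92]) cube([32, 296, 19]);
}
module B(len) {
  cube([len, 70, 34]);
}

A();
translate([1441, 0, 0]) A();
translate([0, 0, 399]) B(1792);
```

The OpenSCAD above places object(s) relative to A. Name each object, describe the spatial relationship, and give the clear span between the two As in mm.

A is a stool. B is a beam. A beam spans the tops of two stools. The clear span between the two stools is 1090 mm.

Second stool starts at x = 1441; first ends at x = 351; clear span = 1441 − 351 = 1090 mm.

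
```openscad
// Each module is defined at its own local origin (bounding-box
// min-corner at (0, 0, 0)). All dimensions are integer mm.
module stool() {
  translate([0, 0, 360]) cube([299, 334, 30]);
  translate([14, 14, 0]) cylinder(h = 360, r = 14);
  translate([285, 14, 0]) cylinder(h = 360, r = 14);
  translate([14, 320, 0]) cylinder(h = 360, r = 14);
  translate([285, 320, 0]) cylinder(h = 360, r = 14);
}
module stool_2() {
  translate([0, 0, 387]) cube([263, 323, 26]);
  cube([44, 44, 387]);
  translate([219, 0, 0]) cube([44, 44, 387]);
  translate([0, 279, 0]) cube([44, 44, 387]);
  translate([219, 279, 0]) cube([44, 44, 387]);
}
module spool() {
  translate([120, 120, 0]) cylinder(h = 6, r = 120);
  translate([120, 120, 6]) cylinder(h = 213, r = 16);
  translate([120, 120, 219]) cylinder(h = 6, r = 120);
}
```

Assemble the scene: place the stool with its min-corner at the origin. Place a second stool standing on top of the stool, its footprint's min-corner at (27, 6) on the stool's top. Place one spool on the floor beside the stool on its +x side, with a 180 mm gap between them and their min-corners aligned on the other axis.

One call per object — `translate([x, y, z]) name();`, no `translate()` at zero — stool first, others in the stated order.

stool();
translate([27, 6, 390]) stool_2();
translate([479, 0, 0]) spool();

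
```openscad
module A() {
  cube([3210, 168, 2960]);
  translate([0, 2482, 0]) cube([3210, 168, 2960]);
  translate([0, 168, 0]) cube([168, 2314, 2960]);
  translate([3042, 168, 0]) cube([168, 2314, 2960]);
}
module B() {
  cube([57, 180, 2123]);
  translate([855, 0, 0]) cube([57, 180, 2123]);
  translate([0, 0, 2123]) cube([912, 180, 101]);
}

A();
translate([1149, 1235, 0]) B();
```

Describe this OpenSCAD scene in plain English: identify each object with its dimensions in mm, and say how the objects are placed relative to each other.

A is the wall frame of a small rectangular building: four walls, each 2960 mm tall and 168 mm thick, enclosing a footprint 3210 mm (x) by 2650 mm (y) outside-to-outside, with no floor or roof. The front and back walls (the −y and +y sides) span the full width; the two side walls fit between them.

B is a door frame. The clear opening is 798 mm wide and 2123 mm high. Two 57 mm wide jambs, 180 mm deep, stand either side of the opening from the floor to the top of the opening. A 101 mm thick head sits across the top of both jambs, spanning the full outside width of the frame.

The door frame sits inside the house frame, centred.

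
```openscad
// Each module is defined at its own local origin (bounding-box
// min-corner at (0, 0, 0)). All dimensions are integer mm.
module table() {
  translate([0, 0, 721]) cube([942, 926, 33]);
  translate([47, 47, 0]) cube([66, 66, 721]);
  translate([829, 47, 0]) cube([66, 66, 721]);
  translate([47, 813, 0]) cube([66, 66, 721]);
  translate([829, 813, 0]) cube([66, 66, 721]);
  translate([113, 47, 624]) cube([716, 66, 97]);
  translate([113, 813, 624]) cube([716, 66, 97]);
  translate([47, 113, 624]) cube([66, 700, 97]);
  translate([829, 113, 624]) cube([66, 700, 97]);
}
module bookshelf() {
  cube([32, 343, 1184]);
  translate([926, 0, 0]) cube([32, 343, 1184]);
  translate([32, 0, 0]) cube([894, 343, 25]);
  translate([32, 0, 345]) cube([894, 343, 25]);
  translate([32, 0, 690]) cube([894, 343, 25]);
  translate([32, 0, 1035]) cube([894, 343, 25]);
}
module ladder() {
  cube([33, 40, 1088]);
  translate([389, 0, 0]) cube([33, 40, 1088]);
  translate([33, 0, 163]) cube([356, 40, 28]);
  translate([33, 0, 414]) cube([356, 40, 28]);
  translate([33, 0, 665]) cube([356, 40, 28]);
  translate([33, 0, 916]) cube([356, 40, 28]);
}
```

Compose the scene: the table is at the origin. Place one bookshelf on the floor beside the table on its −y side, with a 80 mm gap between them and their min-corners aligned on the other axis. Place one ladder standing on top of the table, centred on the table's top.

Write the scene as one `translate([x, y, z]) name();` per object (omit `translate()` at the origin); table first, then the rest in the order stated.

table();
translate([0, -423, 0]) bookshelf();
translate([260, 443, 754]) ladder();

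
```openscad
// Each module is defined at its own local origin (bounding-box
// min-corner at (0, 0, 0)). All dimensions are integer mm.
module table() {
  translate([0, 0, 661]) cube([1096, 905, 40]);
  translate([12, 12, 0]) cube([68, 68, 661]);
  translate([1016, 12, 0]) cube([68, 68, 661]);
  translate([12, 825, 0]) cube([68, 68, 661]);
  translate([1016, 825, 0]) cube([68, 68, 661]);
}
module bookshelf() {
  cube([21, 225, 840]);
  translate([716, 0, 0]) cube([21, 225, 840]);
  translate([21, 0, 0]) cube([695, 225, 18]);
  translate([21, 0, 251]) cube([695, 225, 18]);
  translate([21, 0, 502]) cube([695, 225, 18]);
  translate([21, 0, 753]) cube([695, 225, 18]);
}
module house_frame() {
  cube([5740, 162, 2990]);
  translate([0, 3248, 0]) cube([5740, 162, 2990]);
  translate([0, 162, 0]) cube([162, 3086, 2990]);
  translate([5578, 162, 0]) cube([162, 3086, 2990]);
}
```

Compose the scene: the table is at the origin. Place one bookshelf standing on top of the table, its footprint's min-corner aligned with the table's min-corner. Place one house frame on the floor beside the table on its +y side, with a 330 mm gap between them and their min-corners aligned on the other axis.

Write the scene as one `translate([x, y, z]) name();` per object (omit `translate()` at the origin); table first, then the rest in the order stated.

table();
translate([0, 0, 701]) bookshelf();
translate([0, 1235, 0]) house_frame();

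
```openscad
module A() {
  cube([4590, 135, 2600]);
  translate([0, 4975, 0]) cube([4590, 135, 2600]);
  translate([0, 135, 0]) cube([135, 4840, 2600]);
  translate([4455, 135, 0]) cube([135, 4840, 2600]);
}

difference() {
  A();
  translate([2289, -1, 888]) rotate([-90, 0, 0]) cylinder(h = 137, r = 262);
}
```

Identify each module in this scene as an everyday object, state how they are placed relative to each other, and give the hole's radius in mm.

The subtracted cylinder has r = 262 mm.

A is a house frame. The house frame has a circular hole through its front wall. The hole's radius is 262 mm.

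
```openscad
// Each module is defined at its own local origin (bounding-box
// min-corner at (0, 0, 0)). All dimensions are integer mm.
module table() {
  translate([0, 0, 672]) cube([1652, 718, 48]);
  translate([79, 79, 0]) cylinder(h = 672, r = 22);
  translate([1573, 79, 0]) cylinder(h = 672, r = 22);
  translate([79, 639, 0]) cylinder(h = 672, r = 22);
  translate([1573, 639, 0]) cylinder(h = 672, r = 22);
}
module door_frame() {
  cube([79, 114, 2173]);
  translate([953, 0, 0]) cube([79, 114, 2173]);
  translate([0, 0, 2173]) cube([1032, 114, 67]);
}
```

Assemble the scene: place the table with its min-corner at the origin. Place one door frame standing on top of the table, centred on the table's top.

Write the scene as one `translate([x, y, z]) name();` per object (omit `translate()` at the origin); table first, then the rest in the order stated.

table();
translate([310, 302, 720]) door_frame();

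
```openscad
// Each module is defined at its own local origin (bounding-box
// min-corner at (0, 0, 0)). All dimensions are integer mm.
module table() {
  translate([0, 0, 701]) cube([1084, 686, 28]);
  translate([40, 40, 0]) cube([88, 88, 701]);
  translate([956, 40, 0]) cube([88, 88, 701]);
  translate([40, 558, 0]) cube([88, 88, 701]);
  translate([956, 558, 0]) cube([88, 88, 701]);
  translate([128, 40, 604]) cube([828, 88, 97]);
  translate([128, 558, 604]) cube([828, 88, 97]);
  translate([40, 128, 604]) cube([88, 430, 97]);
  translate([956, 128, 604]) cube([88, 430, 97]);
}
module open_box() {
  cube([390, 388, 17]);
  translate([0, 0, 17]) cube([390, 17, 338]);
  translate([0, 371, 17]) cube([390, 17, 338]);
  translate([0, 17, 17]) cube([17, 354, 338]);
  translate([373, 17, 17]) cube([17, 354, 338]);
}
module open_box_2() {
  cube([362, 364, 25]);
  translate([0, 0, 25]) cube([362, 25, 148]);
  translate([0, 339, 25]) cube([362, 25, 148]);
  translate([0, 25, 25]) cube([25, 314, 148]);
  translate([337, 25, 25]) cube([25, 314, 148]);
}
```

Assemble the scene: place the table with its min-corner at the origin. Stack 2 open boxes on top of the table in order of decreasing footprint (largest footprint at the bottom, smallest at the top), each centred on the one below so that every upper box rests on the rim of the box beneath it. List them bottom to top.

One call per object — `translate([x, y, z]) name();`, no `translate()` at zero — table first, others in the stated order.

table();
translate([347, 149, 729]) open_box();
translate([361, 161, 1084]) open_box_2();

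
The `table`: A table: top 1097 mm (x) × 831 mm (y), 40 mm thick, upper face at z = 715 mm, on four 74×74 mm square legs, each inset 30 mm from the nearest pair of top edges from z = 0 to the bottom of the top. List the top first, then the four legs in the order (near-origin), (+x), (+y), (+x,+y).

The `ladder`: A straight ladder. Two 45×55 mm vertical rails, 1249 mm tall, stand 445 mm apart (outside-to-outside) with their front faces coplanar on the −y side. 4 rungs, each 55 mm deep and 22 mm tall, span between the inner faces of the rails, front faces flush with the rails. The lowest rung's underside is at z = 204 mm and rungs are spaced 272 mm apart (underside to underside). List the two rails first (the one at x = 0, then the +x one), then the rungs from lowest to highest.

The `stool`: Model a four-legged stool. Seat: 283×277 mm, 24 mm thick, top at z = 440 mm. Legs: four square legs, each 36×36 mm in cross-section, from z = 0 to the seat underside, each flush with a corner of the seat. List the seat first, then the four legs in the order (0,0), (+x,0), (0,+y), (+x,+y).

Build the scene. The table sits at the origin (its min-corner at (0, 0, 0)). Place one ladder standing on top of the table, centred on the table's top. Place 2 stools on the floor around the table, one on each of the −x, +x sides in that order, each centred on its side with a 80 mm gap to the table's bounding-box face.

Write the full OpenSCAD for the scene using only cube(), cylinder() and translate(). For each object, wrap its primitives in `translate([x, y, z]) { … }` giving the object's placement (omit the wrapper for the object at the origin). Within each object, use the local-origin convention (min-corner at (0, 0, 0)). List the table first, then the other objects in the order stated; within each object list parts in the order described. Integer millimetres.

translate([0, 0, 675]) cube([1097, 831, 40]);
translate([30, 30, 0]) cube([74, 74, 675]);
translate([993, 30, 0]) cube([74, 74, 675]);
translate([30, 727, 0]) cube([74, 74, 675]);
translate([993, 727, 0]) cube([74, 74, 675]);
translate([326, 388, 715]) {
  cube([45, 55, 1249]);
  translate([400, 0, 0]) cube([45, 55, 1249]);
  translate([45, 0, 204]) cube([355, 55, 22]);
  translate([45, 0, 476]) cube([355, 55, 22]);
  translate([45, 0, 748]) cube([355, 55, 22]);
  translate([45, 0, 1020]) cube([355, 55, 22]);
}
translate([-363, 277, 0]) {
  translate([0, 0, 416]) cube([283, 277, 24]);
  cube([36, 36, 416]);
  translate([247, 0, 0]) cube([36, 36, 416]);
  translate([0, 241, 0]) cube([36, 36, 416]);
  translate([247, 241, 0]) cube([36, 36, 416]);
}
translate([1177, 277, 0]) {
  translate([0, 0, 416]) cube([283, 277, 24]);
  cube([36, 36, 416]);
  translate([247, 0, 0]) cube([36, 36, 416]);
  translate([0, 241, 0]) cube([36, 36, 416]);
  translate([247, 241, 0]) cube([36, 36, 416]);
}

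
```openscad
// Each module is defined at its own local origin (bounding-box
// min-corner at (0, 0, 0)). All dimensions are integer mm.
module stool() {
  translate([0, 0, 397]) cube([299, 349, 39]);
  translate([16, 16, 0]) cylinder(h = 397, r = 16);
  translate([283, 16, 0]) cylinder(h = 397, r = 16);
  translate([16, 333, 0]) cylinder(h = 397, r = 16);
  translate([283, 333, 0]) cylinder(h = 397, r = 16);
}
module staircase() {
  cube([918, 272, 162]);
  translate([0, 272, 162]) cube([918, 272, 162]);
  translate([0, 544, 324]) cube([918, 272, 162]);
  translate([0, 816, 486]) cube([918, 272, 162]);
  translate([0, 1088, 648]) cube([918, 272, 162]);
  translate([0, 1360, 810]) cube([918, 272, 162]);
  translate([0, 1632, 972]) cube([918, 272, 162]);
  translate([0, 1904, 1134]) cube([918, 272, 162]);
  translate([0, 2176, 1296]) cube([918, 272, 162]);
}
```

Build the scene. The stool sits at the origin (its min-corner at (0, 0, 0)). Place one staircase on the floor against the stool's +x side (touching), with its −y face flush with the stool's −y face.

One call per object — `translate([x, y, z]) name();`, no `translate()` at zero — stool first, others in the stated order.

stool();
translate([299, 0, 0]) staircase();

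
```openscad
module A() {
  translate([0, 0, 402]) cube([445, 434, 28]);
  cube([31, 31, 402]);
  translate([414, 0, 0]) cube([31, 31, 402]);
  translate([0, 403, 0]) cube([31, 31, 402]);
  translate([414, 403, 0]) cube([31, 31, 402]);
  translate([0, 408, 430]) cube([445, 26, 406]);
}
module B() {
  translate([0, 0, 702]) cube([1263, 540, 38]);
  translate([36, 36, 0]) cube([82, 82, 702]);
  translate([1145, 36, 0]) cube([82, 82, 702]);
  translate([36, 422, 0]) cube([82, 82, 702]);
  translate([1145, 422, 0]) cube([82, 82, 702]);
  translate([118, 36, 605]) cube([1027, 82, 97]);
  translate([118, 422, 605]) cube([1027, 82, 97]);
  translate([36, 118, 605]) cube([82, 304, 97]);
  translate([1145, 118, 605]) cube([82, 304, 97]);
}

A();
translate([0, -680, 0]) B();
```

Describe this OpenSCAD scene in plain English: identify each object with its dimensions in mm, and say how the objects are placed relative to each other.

A is a chair: 445×434 mm seat, 28 mm thick, top at z = 430 mm, on four 31 mm square corner legs flush with the seat edges. A 26 mm thick backrest slab spans the full seat width, extending 406 mm above the seat top, its back face flush with the seat's +y edge.

B is a rectangular dining table. The top is 1263×540×38 mm with its upper surface at z = 740 mm. It stands on four 82×82 mm square legs, each inset 36 mm from the nearest pair of top edges, running from the floor to the underside of the top. Four apron rails, 82 mm thick and 97 mm tall, run between adjacent legs with their top edges flush with the underside of the top and their outer faces flush with the legs' outer faces.

The table is on the floor beside the chair on its −y side.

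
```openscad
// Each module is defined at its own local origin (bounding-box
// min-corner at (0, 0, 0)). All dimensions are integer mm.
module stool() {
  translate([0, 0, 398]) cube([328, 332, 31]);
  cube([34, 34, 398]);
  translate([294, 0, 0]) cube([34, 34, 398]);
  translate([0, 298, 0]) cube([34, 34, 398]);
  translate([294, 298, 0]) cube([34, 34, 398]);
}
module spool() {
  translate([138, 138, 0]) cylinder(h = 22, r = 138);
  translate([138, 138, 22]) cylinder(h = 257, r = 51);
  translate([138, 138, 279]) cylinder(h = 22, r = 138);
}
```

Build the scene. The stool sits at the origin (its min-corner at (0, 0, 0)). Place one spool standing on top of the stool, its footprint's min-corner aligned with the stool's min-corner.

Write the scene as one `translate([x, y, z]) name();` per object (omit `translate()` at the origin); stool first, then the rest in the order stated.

stool();
translate([0, 0, 429]) spool();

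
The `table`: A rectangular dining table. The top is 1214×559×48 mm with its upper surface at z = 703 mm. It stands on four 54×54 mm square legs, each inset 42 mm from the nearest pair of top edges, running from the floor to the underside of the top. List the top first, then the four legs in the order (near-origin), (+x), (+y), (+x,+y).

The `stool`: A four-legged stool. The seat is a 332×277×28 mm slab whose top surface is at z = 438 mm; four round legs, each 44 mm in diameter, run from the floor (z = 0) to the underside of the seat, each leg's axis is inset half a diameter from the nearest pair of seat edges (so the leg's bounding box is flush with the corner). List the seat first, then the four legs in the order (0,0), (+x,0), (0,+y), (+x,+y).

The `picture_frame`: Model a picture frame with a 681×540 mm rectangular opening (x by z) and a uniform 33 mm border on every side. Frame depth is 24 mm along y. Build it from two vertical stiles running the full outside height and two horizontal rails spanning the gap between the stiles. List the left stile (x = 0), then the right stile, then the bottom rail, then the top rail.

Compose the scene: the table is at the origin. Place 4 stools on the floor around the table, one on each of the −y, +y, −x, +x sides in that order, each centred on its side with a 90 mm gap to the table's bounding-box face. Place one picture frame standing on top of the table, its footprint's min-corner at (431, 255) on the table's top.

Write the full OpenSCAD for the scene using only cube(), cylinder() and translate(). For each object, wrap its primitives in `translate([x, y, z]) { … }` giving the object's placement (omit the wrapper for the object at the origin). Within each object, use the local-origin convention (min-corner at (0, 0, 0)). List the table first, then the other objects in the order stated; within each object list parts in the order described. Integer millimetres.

translate([0, 0, 655]) cube([1214, 559, 48]);
translate([42, 42, 0]) cube([54, 54, 655]);
translate([1118, 42, 0]) cube([54, 54, 655]);
translate([42, 463, 0]) cube([54, 54, 655]);
translate([1118, 463, 0]) cube([54, 54, 655]);
translate([441, -367, 0]) {
  translate([0, 0, 410]) cube([332, 277, 28]);
  translate([22, 22, 0]) cylinder(h = 410, r = 22);
  translate([310, 22, 0]) cylinder(h = 410, r = 22);
  translate([22, 255, 0]) cylinder(h = 410, r = 22);
  translate([310, 255, 0]) cylinder(h = 410, r = 22);
}
translate([441, 649, 0]) {
  translate([0, 0, 410]) cube([332, 277, 28]);
  translate([22, 22, 0]) cylinder(h = 410, r = 22);
  translate([310, 22, 0]) cylinder(h = 410, r = 22);
  translate([22, 255, 0]) cylinder(h = 410, r = 22);
  translate([310, 255, 0]) cylinder(h = 410, r = 22);
}
translate([-422, 141, 0]) {
  translate([0, 0, 410]) cube([332, 277, 28]);
  translate([22, 22, 0]) cylinder(h = 410, r = 22);
  translate([310, 22, 0]) cylinder(h = 410, r = 22);
  translate([22, 255, 0]) cylinder(h = 410, r = 22);
  translate([310, 255, 0]) cylinder(h = 410, r = 22);
}
translate([1304, 141, 0]) {
  translate([0, 0, 410]) cube([332, 277, 28]);
  translate([22, 22, 0]) cylinder(h = 410, r = 22);
  translate([310, 22, 0]) cylinder(h = 410, r = 22);
  translate([22, 255, 0]) cylinder(h = 410, r = 22);
  translate([310, 255, 0]) cylinder(h = 410, r = 22);
}
translate([431, 255, 703]) {
  cube([33, 24, 606]);
  translate([714, 0, 0]) cube([33, 24, 606]);
  translate([33, 0, 0]) cube([681, 24, 33]);
  translate([33, 0, 573]) cube([681, 24, 33]);
}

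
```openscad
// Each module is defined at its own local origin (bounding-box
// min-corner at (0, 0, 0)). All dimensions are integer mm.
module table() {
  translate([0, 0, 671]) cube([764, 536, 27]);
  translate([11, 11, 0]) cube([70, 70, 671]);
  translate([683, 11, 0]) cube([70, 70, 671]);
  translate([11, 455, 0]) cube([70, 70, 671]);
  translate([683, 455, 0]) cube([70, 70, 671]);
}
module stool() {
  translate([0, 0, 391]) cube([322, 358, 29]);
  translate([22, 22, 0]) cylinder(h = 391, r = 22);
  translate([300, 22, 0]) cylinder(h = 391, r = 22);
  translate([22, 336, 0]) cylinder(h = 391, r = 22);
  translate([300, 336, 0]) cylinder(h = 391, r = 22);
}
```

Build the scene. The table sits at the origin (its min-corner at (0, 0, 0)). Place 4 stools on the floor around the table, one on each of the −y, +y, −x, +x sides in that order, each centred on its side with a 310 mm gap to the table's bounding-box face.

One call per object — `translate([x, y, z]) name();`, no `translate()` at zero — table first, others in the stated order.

table();
translate([221, -668, 0]) stool();
translate([221, 846, 0]) stool();
translate([-632, 89, 0]) stool();
translate([1074, 89, 0]) stool();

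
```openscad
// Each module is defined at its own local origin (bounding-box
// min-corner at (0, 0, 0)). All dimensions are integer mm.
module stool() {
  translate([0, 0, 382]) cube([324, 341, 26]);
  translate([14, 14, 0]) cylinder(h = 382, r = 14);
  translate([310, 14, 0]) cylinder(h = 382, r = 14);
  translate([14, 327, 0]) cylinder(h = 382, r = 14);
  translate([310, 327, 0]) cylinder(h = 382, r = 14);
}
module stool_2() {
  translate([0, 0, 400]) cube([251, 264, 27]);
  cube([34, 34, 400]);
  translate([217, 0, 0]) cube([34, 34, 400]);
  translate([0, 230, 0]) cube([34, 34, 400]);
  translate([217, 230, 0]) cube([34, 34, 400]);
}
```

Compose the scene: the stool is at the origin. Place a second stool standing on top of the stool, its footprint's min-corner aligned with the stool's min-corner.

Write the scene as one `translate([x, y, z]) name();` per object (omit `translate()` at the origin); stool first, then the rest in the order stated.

stool();
translate([0, 0, 408]) stool_2();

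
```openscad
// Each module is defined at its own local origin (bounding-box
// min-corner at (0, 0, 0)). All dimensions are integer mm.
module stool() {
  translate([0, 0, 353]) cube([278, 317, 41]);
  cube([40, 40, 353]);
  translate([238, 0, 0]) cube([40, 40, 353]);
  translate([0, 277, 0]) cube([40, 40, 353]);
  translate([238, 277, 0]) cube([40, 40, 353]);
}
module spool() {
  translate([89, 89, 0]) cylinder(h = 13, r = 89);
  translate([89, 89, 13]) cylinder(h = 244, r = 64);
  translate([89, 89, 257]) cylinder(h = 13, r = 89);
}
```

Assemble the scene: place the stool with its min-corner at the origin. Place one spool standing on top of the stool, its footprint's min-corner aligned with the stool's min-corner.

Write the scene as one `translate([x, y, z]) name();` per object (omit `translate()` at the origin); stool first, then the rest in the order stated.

stool();
translate([0, 0, 394]) spool();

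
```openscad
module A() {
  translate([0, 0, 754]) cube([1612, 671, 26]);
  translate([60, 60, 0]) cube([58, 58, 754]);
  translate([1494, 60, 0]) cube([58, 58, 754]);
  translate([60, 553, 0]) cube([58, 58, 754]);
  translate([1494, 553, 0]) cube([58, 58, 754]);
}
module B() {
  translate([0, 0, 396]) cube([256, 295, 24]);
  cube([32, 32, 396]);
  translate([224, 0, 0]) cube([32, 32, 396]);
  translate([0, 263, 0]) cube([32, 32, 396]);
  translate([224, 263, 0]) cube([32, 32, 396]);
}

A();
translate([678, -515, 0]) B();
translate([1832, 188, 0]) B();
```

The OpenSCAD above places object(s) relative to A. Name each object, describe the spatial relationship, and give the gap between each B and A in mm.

Each stool's nearest face is 220 mm from the table's bounding box.

A is a table. B is a stool. Two stools sit around the table at the −y, +x sides. The gap between each stool and the table is 220 mm.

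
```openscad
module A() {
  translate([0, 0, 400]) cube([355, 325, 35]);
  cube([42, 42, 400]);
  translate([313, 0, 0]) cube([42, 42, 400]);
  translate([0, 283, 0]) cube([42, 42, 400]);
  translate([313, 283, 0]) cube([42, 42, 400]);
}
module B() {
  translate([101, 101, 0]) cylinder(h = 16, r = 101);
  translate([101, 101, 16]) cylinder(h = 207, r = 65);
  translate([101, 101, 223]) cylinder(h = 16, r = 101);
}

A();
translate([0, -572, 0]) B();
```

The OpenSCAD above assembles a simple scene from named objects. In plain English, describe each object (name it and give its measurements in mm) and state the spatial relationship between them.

A is a four-legged stool. The seat is a 355×325×35 mm slab whose top surface is at z = 435 mm; four square legs, each 42×42 mm in cross-section, run from the floor (z = 0) to the underside of the seat, each flush with a corner of the seat.

B is a spool: two coaxial disc flanges of radius 101 mm and thickness 16 mm, joined by a core cylinder of radius 65 mm and height 207 mm. The lower flange rests on z = 0 and the three cylinders share a vertical axis.

The spool is on the floor beside the stool on its −y side.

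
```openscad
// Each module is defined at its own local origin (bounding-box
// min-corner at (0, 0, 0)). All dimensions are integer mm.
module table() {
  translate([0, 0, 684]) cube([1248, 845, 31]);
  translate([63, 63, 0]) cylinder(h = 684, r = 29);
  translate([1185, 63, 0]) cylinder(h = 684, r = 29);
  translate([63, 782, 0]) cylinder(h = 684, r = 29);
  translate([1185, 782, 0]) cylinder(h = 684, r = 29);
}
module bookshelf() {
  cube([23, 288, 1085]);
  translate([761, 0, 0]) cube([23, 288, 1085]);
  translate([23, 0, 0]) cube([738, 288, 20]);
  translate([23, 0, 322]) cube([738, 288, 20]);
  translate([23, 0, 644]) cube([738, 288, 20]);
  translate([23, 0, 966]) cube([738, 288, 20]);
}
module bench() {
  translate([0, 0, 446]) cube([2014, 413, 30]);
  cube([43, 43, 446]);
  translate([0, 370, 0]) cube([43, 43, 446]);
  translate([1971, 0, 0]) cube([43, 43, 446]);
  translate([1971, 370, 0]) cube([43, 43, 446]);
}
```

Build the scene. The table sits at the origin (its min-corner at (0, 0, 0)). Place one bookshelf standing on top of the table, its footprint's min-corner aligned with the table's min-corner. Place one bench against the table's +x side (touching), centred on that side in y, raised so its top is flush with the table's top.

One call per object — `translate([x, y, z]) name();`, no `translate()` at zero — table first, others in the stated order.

table();
translate([0, 0, 715]) bookshelf();
translate([1248, 216, 239]) bench();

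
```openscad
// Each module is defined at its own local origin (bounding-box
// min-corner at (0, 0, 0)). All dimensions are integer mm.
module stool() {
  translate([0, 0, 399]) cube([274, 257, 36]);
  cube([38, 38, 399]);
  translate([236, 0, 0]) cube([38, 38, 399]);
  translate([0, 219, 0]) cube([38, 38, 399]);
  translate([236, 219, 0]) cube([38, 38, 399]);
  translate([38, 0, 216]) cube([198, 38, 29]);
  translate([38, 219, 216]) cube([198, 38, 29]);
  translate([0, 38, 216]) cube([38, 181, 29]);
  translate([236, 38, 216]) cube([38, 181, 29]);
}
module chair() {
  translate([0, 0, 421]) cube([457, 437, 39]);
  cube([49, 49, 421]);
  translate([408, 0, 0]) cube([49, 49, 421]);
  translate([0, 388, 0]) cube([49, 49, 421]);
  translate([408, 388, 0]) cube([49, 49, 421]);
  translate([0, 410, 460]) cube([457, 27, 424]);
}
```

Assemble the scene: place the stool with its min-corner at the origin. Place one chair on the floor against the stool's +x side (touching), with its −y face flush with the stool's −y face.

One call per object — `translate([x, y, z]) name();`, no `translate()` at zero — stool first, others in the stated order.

stool();
translate([274, 0, 0]) chair();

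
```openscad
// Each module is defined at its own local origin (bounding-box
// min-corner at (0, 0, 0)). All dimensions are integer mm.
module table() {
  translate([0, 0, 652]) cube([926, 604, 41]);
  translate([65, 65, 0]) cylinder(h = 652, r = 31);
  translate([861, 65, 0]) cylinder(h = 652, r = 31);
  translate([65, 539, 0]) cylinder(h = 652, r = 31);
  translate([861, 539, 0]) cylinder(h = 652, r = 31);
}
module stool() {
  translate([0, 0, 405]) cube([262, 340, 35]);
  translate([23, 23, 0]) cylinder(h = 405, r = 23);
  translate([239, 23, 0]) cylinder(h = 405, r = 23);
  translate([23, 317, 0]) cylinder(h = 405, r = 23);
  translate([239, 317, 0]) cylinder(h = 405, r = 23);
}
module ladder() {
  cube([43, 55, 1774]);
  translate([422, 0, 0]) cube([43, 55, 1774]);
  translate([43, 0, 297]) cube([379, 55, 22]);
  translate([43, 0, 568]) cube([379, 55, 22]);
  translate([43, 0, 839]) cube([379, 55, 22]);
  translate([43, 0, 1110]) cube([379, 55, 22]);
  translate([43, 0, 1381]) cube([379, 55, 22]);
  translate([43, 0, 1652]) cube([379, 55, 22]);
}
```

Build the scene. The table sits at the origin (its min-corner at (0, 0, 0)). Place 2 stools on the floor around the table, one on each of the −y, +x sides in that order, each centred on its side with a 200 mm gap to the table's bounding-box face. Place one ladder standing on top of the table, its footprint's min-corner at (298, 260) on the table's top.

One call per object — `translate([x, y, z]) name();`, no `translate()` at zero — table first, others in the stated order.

table();
translate([332, -540, 0]) stool();
translate([1126, 132, 0]) stool();
translate([298, 260, 693]) ladder();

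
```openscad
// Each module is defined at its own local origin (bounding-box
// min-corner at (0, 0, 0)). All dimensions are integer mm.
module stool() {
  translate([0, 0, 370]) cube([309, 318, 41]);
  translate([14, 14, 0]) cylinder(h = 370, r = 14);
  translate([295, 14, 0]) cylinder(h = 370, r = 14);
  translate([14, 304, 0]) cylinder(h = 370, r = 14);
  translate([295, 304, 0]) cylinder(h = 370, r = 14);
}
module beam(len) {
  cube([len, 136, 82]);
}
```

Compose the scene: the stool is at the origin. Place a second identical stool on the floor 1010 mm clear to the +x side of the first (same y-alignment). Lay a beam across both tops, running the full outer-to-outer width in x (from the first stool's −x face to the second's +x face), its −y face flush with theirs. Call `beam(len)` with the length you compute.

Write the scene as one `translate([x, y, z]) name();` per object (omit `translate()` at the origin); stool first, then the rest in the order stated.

stool();
translate([1319, 0, 0]) stool();
translate([0, 0, 411]) beam(1628);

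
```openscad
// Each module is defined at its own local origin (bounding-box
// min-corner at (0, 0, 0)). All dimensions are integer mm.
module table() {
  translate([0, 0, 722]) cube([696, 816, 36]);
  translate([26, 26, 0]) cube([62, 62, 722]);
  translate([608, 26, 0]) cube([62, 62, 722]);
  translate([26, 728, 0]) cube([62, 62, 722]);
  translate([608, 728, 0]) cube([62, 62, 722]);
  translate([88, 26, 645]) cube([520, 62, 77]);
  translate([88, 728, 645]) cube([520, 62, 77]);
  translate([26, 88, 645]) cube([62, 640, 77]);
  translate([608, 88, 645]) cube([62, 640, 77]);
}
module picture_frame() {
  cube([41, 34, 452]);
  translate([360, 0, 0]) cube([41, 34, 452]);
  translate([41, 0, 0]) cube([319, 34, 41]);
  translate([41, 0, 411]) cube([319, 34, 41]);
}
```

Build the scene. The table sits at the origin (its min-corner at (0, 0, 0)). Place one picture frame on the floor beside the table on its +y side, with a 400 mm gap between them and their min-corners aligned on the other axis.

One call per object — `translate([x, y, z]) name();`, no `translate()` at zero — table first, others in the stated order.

table();
translate([0, 1216, 0]) picture_frame();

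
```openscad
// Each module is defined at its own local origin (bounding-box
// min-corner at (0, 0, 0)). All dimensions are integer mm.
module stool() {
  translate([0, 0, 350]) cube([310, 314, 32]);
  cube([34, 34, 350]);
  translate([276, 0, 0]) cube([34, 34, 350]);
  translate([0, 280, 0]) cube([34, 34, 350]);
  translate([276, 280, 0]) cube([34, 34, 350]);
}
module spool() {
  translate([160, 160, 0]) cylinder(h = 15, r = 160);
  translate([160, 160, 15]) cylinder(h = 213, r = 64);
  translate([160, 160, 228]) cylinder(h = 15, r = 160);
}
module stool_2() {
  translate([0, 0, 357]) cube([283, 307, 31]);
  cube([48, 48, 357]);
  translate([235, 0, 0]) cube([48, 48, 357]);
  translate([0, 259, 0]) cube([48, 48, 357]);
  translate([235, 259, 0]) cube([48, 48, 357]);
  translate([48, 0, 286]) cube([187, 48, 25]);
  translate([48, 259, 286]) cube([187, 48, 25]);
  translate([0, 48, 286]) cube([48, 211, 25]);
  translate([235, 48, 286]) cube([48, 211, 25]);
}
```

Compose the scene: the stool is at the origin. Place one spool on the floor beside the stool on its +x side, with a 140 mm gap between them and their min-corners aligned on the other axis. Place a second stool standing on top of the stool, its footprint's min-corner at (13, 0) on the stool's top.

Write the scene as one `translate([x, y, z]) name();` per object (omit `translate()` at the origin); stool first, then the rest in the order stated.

stool();
translate([450, 0, 0]) spool();
translate([13, 0, 382]) stool_2();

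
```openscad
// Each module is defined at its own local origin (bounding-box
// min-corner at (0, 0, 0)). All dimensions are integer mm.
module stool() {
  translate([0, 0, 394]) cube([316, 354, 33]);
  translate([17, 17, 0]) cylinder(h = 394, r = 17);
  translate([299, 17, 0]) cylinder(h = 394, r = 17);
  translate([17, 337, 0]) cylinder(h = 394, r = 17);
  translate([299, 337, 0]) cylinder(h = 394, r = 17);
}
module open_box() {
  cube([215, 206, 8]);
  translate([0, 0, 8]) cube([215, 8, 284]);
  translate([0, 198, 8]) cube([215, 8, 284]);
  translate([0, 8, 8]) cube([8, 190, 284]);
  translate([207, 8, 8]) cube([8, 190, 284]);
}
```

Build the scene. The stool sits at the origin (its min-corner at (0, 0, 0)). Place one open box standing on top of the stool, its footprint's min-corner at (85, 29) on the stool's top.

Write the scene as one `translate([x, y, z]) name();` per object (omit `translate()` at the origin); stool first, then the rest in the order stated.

stool();
translate([85, 29, 427]) open_box();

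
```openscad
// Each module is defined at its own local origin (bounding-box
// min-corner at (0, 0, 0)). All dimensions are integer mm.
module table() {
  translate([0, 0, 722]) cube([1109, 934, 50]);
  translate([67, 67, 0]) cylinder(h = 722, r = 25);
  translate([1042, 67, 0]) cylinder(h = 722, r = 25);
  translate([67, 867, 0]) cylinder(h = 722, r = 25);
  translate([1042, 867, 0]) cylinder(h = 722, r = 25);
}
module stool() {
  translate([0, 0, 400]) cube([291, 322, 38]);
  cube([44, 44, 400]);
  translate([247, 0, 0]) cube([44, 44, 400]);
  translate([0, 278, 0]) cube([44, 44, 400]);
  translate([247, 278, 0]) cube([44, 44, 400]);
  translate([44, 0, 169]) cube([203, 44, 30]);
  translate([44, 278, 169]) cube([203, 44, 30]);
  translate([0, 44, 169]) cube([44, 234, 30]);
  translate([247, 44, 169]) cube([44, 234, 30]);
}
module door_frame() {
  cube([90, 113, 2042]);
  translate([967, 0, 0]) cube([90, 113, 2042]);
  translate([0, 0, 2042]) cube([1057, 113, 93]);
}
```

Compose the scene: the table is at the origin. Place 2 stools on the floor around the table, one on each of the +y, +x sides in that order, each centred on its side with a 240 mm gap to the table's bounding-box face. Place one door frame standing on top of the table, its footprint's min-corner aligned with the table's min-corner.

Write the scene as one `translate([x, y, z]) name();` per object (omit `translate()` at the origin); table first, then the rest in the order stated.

table();
translate([409, 1174, 0]) stool();
translate([1349, 306, 0]) stool();
translate([0, 0, 772]) door_frame();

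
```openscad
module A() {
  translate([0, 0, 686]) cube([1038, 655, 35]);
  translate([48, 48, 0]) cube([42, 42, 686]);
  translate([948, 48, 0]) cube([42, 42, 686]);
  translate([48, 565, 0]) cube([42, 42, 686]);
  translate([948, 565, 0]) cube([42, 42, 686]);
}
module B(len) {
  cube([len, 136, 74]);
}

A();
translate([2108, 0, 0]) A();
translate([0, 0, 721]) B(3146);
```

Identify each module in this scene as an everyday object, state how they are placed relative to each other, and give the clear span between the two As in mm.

Second table starts at x = 2108; first ends at x = 1038; clear span = 2108 − 1038 = 1070 mm.

A is a table. B is a beam. A beam spans the tops of two tables. The clear span between the two tables is 1070 mm.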